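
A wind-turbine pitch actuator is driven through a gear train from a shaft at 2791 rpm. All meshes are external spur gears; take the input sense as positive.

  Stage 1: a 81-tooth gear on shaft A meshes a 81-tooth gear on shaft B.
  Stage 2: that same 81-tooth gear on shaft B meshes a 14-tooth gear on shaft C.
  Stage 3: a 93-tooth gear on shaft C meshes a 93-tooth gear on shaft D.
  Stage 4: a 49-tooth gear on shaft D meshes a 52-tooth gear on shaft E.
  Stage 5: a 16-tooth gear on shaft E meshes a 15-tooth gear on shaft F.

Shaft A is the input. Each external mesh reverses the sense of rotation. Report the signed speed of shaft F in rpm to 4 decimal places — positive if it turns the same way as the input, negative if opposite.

-16230.7385 rpm (opposite to input, |ω| = 16230.7385 rpm)

Stage 1 [81T→81T]: ω = 2791.0000×81/81 = 2791.0000 rpm, dir flips to −; running = −2791.0000
Stage 2 [81T→14T]: ω = 2791.0000×81/14 = 16147.9286 rpm, dir flips to +; running = +16147.9286
Stage 3 [93T→93T]: ω = 16147.9286×93/93 = 16147.9286 rpm, dir flips to −; running = −16147.9286
Stage 4 [49T→52T]: ω = 16147.9286×49/52 = 15216.3173 rpm, dir flips to +; running = +15216.3173
Stage 5 [16T→15T]: ω = 15216.3173×16/15 = 16230.7385 rpm, dir flips to −; running = −16230.7385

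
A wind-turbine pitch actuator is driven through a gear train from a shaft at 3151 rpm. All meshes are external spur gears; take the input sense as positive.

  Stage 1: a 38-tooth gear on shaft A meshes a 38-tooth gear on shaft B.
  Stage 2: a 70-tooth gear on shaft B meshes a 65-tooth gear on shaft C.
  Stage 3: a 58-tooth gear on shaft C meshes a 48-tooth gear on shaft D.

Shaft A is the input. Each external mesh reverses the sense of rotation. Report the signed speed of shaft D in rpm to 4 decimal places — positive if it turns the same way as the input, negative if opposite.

-4100.3397 rpm (opposite to input, |ω| = 4100.3397 rpm)

Stage 1 [38T→38T]: ω = 3151.0000×38/38 = 3151.0000 rpm, dir flips to −; running = −3151.0000
Stage 2 [70T→65T]: ω = 3151.0000×70/65 = 3393.3846 rpm, dir flips to +; running = +3393.3846
Stage 3 [58T→48T]: ω = 3393.3846×58/48 = 4100.3397 rpm, dir flips to −; running = −4100.3397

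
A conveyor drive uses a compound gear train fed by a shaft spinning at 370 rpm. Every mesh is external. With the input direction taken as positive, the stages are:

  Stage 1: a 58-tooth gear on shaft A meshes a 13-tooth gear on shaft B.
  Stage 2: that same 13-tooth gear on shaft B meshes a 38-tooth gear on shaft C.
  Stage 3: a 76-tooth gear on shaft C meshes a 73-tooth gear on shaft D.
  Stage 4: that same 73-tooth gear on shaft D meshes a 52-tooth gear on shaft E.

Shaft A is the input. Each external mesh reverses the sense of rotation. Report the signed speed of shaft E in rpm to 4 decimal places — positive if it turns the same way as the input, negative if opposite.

+825.3846 rpm (same as input, |ω| = 825.3846 rpm)

Stage 1 [58T→13T]: ω = 370.0000×58/13 = 1650.7692 rpm, dir flips to −; running = −1650.7692
Stage 2 [13T→38T]: ω = 1650.7692×13/38 = 564.7368 rpm, dir flips to +; running = +564.7368
Stage 3 [76T→73T]: ω = 564.7368×76/73 = 587.9452 rpm, dir flips to −; running = −587.9452
Stage 4 [73T→52T]: ω = 587.9452×73/52 = 825.3846 rpm, dir flips to +; running = +825.3846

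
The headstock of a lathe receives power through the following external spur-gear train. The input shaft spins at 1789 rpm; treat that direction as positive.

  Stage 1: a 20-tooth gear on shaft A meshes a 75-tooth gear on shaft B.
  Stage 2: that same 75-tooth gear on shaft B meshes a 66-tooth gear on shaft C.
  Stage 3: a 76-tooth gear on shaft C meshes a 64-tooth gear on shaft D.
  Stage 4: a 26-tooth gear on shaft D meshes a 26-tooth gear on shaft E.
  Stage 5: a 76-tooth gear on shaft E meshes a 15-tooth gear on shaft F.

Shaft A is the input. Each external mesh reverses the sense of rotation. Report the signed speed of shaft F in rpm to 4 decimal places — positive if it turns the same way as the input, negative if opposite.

-3261.7626 rpm (opposite to input, |ω| = 3261.7626 rpm)

Stage 1 [20T→75T]: ω = 1789.0000×20/75 = 477.0667 rpm, dir flips to −; running = −477.0667
Stage 2 [75T→66T]: ω = 477.0667×75/66 = 542.1212 rpm, dir flips to +; running = +542.1212
Stage 3 [76T→64T]: ω = 542.1212×76/64 = 643.7689 rpm, dir flips to −; running = −643.7689
Stage 4 [26T→26T]: ω = 643.7689×26/26 = 643.7689 rpm, dir flips to +; running = +643.7689
Stage 5 [76T→15T]: ω = 643.7689×76/15 = 3261.7626 rpm, dir flips to −; running = −3261.7626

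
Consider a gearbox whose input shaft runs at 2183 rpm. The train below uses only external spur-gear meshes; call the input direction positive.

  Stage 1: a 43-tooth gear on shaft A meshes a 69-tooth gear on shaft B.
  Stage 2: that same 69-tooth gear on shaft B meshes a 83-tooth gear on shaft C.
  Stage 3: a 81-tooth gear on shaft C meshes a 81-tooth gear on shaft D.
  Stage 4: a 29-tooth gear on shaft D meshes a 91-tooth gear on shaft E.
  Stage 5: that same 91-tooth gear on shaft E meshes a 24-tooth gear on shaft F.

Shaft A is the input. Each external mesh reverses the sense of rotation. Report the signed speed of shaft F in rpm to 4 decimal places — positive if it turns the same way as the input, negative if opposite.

Stage 1 [43T→69T]: ω = 2183.0000×43/69 = 1360.4203 rpm, dir flips to −; running = −1360.4203
Stage 2 [69T→83T]: ω = 1360.4203×69/83 = 1130.9518 rpm, dir flips to +; running = +1130.9518
Stage 3 [81T→81T]: ω = 1130.9518×81/81 = 1130.9518 rpm, dir flips to −; running = −1130.9518
Stage 4 [29T→91T]: ω = 1130.9518×29/91 = 360.4132 rpm, dir flips to +; running = +360.4132
Stage 5 [91T→24T]: ω = 360.4132×91/24 = 1366.5668 rpm, dir flips to −; running = −1366.5668

-1366.5668 rpm (opposite to input, |ω| = 1366.5668 rpm)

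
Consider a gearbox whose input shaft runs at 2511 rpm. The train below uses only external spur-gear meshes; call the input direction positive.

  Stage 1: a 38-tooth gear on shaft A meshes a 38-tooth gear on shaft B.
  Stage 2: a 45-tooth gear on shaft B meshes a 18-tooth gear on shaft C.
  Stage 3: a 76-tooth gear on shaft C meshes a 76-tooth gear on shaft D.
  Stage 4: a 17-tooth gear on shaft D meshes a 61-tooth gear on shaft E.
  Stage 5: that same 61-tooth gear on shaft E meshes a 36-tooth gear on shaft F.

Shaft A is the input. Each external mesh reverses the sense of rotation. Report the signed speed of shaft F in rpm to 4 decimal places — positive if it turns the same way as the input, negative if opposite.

Stage 1 [38T→38T]: ω = 2511.0000×38/38 = 2511.0000 rpm, dir flips to −; running = −2511.0000
Stage 2 [45T→18T]: ω = 2511.0000×45/18 = 6277.5000 rpm, dir flips to +; running = +6277.5000
Stage 3 [76T→76T]: ω = 6277.5000×76/76 = 6277.5000 rpm, dir flips to −; running = −6277.5000
Stage 4 [17T→61T]: ω = 6277.5000×17/61 = 1749.4672 rpm, dir flips to +; running = +1749.4672
Stage 5 [61T→36T]: ω = 1749.4672×61/36 = 2964.3750 rpm, dir flips to −; running = −2964.3750

-2964.3750 rpm (opposite to input, |ω| = 2964.3750 rpm)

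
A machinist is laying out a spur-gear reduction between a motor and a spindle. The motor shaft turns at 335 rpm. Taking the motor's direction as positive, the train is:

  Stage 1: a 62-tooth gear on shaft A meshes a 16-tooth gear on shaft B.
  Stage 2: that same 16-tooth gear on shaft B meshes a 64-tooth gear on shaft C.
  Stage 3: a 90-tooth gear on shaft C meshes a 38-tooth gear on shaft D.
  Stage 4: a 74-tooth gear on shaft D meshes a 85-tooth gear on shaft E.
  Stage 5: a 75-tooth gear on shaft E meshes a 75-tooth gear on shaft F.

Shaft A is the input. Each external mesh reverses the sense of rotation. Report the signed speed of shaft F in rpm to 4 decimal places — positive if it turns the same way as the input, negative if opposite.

-669.1573 rpm (opposite to input, |ω| = 669.1573 rpm)

Stage 1 [62T→16T]: ω = 335.0000×62/16 = 1298.1250 rpm, dir flips to −; running = −1298.1250
Stage 2 [16T→64T]: ω = 1298.1250×16/64 = 324.5312 rpm, dir flips to +; running = +324.5312
Stage 3 [90T→38T]: ω = 324.5312×90/38 = 768.6266 rpm, dir flips to −; running = −768.6266
Stage 4 [74T→85T]: ω = 768.6266×74/85 = 669.1573 rpm, dir flips to +; running = +669.1573
Stage 5 [75T→75T]: ω = 669.1573×75/75 = 669.1573 rpm, dir flips to −; running = −669.1573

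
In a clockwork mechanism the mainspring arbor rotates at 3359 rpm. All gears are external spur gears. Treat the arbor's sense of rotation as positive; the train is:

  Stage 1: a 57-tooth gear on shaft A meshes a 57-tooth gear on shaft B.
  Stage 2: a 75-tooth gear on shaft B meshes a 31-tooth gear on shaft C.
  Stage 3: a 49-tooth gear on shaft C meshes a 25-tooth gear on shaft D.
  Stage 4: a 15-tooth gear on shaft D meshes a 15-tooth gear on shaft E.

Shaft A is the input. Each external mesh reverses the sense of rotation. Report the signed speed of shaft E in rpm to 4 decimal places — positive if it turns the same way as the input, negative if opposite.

+15928.1613 rpm (same as input, |ω| = 15928.1613 rpm)

Stage 1 [57T→57T]: ω = 3359.0000×57/57 = 3359.0000 rpm, dir flips to −; running = −3359.0000
Stage 2 [75T→31T]: ω = 3359.0000×75/31 = 8126.6129 rpm, dir flips to +; running = +8126.6129
Stage 3 [49T→25T]: ω = 8126.6129×49/25 = 15928.1613 rpm, dir flips to −; running = −15928.1613
Stage 4 [15T→15T]: ω = 15928.1613×15/15 = 15928.1613 rpm, dir flips to +; running = +15928.1613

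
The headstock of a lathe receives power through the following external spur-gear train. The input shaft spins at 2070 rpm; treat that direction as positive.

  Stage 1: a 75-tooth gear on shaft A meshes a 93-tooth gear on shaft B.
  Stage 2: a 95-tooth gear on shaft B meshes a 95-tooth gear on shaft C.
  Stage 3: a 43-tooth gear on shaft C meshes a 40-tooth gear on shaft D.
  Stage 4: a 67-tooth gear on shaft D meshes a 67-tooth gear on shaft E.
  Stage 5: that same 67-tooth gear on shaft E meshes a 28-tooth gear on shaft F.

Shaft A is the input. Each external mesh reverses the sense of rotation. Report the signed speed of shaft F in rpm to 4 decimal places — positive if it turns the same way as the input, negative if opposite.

-4294.1172 rpm (opposite to input, |ω| = 4294.1172 rpm)

Stage 1 [75T→93T]: ω = 2070.0000×75/93 = 1669.3548 rpm, dir flips to −; running = −1669.3548
Stage 2 [95T→95T]: ω = 1669.3548×95/95 = 1669.3548 rpm, dir flips to +; running = +1669.3548
Stage 3 [43T→40T]: ω = 1669.3548×43/40 = 1794.5565 rpm, dir flips to −; running = −1794.5565
Stage 4 [67T→67T]: ω = 1794.5565×67/67 = 1794.5565 rpm, dir flips to +; running = +1794.5565
Stage 5 [67T→28T]: ω = 1794.5565×67/28 = 4294.1172 rpm, dir flips to −; running = −4294.1172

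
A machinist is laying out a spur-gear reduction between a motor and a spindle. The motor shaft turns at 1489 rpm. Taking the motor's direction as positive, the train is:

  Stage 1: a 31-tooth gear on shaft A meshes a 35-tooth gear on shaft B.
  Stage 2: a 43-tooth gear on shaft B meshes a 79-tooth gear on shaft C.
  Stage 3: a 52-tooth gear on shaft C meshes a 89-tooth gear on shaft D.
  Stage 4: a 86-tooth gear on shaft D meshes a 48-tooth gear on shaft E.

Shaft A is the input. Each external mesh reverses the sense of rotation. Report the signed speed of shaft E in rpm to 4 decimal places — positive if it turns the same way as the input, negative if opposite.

+751.4503 rpm (same as input, |ω| = 751.4503 rpm)

Stage 1 [31T→35T]: ω = 1489.0000×31/35 = 1318.8286 rpm, dir flips to −; running = −1318.8286
Stage 2 [43T→79T]: ω = 1318.8286×43/79 = 717.8434 rpm, dir flips to +; running = +717.8434
Stage 3 [52T→89T]: ω = 717.8434×52/89 = 419.4141 rpm, dir flips to −; running = −419.4141
Stage 4 [86T→48T]: ω = 419.4141×86/48 = 751.4503 rpm, dir flips to +; running = +751.4503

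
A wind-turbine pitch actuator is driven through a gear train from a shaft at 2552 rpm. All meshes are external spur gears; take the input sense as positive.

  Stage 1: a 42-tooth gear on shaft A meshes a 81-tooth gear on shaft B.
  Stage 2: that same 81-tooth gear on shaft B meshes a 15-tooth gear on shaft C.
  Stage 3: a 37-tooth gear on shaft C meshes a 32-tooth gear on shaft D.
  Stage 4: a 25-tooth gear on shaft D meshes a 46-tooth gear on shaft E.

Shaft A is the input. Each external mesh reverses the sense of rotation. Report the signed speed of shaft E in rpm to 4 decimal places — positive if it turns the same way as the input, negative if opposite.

Stage 1 [42T→81T]: ω = 2552.0000×42/81 = 1323.2593 rpm, dir flips to −; running = −1323.2593
Stage 2 [81T→15T]: ω = 1323.2593×81/15 = 7145.6000 rpm, dir flips to +; running = +7145.6000
Stage 3 [37T→32T]: ω = 7145.6000×37/32 = 8262.1000 rpm, dir flips to −; running = −8262.1000
Stage 4 [25T→46T]: ω = 8262.1000×25/46 = 4490.2717 rpm, dir flips to +; running = +4490.2717

+4490.2717 rpm (same as input, |ω| = 4490.2717 rpm)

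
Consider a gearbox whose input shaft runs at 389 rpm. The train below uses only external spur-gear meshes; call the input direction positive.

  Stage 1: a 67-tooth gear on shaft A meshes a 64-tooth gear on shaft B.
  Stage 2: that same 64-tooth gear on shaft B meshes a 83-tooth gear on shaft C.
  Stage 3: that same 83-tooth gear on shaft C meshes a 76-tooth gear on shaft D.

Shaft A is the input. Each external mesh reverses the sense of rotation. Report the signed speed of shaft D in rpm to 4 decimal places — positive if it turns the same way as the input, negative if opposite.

-342.9342 rpm (opposite to input, |ω| = 342.9342 rpm)

Stage 1 [67T→64T]: ω = 389.0000×67/64 = 407.2344 rpm, dir flips to −; running = −407.2344
Stage 2 [64T→83T]: ω = 407.2344×64/83 = 314.0120 rpm, dir flips to +; running = +314.0120
Stage 3 [83T→76T]: ω = 314.0120×83/76 = 342.9342 rpm, dir flips to −; running = −342.9342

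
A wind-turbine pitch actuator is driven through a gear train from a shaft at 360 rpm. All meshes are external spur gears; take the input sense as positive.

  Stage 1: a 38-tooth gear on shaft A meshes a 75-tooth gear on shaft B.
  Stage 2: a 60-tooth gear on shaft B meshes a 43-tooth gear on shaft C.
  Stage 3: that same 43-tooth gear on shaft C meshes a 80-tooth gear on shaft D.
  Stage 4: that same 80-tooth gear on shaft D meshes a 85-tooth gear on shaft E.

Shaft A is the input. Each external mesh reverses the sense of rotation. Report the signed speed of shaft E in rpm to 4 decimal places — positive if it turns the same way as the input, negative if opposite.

+128.7529 rpm (same as input, |ω| = 128.7529 rpm)

Stage 1 [38T→75T]: ω = 360.0000×38/75 = 182.4000 rpm, dir flips to −; running = −182.4000
Stage 2 [60T→43T]: ω = 182.4000×60/43 = 254.5116 rpm, dir flips to +; running = +254.5116
Stage 3 [43T→80T]: ω = 254.5116×43/80 = 136.8000 rpm, dir flips to −; running = −136.8000
Stage 4 [80T→85T]: ω = 136.8000×80/85 = 128.7529 rpm, dir flips to +; running = +128.7529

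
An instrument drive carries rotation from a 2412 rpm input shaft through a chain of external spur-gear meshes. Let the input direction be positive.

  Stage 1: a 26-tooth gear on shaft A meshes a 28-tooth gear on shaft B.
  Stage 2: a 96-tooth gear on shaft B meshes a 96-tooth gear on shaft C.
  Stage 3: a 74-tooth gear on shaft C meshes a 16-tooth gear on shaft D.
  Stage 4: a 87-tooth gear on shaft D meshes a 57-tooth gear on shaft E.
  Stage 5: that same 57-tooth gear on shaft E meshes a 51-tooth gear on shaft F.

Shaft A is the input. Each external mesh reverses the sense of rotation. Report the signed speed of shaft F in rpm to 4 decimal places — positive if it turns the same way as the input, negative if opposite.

Stage 1 [26T→28T]: ω = 2412.0000×26/28 = 2239.7143 rpm, dir flips to −; running = −2239.7143
Stage 2 [96T→96T]: ω = 2239.7143×96/96 = 2239.7143 rpm, dir flips to +; running = +2239.7143
Stage 3 [74T→16T]: ω = 2239.7143×74/16 = 10358.6786 rpm, dir flips to −; running = −10358.6786
Stage 4 [87T→57T]: ω = 10358.6786×87/57 = 15810.6147 rpm, dir flips to +; running = +15810.6147
Stage 5 [57T→51T]: ω = 15810.6147×57/51 = 17670.6870 rpm, dir flips to −; running = −17670.6870

-17670.6870 rpm (opposite to input, |ω| = 17670.6870 rpm)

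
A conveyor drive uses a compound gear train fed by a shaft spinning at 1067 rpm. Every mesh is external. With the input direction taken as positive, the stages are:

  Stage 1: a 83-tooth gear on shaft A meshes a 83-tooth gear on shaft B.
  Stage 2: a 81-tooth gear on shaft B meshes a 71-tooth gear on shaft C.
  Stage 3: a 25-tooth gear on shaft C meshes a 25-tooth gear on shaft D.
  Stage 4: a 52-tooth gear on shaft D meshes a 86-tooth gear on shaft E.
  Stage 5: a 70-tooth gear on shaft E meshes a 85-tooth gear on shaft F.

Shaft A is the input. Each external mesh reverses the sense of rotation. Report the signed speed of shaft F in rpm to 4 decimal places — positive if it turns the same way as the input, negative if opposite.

Stage 1 [83T→83T]: ω = 1067.0000×83/83 = 1067.0000 rpm, dir flips to −; running = −1067.0000
Stage 2 [81T→71T]: ω = 1067.0000×81/71 = 1217.2817 rpm, dir flips to +; running = +1217.2817
Stage 3 [25T→25T]: ω = 1217.2817×25/25 = 1217.2817 rpm, dir flips to −; running = −1217.2817
Stage 4 [52T→86T]: ω = 1217.2817×52/86 = 736.0308 rpm, dir flips to +; running = +736.0308
Stage 5 [70T→85T]: ω = 736.0308×70/85 = 606.1430 rpm, dir flips to −; running = −606.1430

-606.1430 rpm (opposite to input, |ω| = 606.1430 rpm)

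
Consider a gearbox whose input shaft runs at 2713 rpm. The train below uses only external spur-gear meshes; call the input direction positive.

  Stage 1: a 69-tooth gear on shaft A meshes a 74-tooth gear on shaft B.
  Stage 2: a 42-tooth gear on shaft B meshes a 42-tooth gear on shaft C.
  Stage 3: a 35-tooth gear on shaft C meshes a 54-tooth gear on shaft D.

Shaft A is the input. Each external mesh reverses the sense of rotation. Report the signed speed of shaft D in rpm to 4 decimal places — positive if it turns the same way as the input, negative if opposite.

-1639.6134 rpm (opposite to input, |ω| = 1639.6134 rpm)

Stage 1 [69T→74T]: ω = 2713.0000×69/74 = 2529.6892 rpm, dir flips to −; running = −2529.6892
Stage 2 [42T→42T]: ω = 2529.6892×42/42 = 2529.6892 rpm, dir flips to +; running = +2529.6892
Stage 3 [35T→54T]: ω = 2529.6892×35/54 = 1639.6134 rpm, dir flips to −; running = −1639.6134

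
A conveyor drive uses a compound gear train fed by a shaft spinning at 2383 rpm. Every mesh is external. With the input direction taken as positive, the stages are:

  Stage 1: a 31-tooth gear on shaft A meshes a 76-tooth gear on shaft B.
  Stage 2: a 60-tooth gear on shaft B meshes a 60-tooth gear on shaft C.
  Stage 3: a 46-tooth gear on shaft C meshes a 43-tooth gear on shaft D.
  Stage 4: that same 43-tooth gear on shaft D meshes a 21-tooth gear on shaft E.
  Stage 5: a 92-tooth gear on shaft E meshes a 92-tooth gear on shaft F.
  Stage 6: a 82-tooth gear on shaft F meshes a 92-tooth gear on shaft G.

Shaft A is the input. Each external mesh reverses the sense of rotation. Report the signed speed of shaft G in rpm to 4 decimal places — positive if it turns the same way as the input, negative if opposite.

+1897.7400 rpm (same as input, |ω| = 1897.7400 rpm)

Stage 1 [31T→76T]: ω = 2383.0000×31/76 = 972.0132 rpm, dir flips to −; running = −972.0132
Stage 2 [60T→60T]: ω = 972.0132×60/60 = 972.0132 rpm, dir flips to +; running = +972.0132
Stage 3 [46T→43T]: ω = 972.0132×46/43 = 1039.8280 rpm, dir flips to −; running = −1039.8280
Stage 4 [43T→21T]: ω = 1039.8280×43/21 = 2129.1717 rpm, dir flips to +; running = +2129.1717
Stage 5 [92T→92T]: ω = 2129.1717×92/92 = 2129.1717 rpm, dir flips to −; running = −2129.1717
Stage 6 [82T→92T]: ω = 2129.1717×82/92 = 1897.7400 rpm, dir flips to +; running = +1897.7400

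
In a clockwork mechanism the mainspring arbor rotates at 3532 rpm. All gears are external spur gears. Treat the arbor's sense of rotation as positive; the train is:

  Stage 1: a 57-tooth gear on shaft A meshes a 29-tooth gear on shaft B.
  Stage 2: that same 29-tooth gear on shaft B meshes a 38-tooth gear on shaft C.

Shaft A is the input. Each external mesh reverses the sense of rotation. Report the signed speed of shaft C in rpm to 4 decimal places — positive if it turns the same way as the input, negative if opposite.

+5298.0000 rpm (same as input, |ω| = 5298.0000 rpm)

Stage 1 [57T→29T]: ω = 3532.0000×57/29 = 6942.2069 rpm, dir flips to −; running = −6942.2069
Stage 2 [29T→38T]: ω = 6942.2069×29/38 = 5298.0000 rpm, dir flips to +; running = +5298.0000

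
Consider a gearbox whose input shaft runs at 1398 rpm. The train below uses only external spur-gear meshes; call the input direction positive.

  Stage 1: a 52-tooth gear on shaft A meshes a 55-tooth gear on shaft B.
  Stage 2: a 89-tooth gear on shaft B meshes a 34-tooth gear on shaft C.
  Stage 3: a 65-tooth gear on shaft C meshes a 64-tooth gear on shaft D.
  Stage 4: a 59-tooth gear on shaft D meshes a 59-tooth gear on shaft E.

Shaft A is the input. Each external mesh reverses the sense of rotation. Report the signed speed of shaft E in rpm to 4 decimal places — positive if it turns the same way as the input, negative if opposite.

Stage 1 [52T→55T]: ω = 1398.0000×52/55 = 1321.7455 rpm, dir flips to −; running = −1321.7455
Stage 2 [89T→34T]: ω = 1321.7455×89/34 = 3459.8631 rpm, dir flips to +; running = +3459.8631
Stage 3 [65T→64T]: ω = 3459.8631×65/64 = 3513.9235 rpm, dir flips to −; running = −3513.9235
Stage 4 [59T→59T]: ω = 3513.9235×59/59 = 3513.9235 rpm, dir flips to +; running = +3513.9235

+3513.9235 rpm (same as input, |ω| = 3513.9235 rpm)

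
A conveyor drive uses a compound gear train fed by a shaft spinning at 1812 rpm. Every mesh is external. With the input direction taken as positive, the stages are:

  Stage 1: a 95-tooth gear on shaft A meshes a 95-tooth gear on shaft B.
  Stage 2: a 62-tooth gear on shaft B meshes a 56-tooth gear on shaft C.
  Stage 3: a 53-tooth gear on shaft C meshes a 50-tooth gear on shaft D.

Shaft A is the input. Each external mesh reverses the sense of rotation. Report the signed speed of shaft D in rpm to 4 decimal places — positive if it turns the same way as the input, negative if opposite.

Stage 1 [95T→95T]: ω = 1812.0000×95/95 = 1812.0000 rpm, dir flips to −; running = −1812.0000
Stage 2 [62T→56T]: ω = 1812.0000×62/56 = 2006.1429 rpm, dir flips to +; running = +2006.1429
Stage 3 [53T→50T]: ω = 2006.1429×53/50 = 2126.5114 rpm, dir flips to −; running = −2126.5114

-2126.5114 rpm (opposite to input, |ω| = 2126.5114 rpm)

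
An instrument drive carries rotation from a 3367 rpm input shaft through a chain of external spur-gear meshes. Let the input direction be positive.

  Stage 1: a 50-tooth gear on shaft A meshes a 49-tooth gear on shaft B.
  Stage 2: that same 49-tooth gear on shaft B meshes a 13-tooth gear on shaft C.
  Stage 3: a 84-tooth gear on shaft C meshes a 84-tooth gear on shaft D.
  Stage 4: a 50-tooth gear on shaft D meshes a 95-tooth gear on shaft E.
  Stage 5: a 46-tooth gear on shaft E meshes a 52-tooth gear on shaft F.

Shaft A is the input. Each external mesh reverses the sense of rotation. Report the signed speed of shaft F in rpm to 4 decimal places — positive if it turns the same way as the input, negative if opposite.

Stage 1 [50T→49T]: ω = 3367.0000×50/49 = 3435.7143 rpm, dir flips to −; running = −3435.7143
Stage 2 [49T→13T]: ω = 3435.7143×49/13 = 12950.0000 rpm, dir flips to +; running = +12950.0000
Stage 3 [84T→84T]: ω = 12950.0000×84/84 = 12950.0000 rpm, dir flips to −; running = −12950.0000
Stage 4 [50T→95T]: ω = 12950.0000×50/95 = 6815.7895 rpm, dir flips to +; running = +6815.7895
Stage 5 [46T→52T]: ω = 6815.7895×46/52 = 6029.3522 rpm, dir flips to −; running = −6029.3522

-6029.3522 rpm (opposite to input, |ω| = 6029.3522 rpm)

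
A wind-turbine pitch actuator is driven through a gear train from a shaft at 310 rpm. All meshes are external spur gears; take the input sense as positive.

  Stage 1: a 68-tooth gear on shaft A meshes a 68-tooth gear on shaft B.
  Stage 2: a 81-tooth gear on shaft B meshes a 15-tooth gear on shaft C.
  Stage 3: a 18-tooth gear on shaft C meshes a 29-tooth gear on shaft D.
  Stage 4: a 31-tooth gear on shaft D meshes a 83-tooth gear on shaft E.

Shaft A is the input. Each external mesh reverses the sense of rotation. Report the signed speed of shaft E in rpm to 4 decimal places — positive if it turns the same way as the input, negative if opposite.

Stage 1 [68T→68T]: ω = 310.0000×68/68 = 310.0000 rpm, dir flips to −; running = −310.0000
Stage 2 [81T→15T]: ω = 310.0000×81/15 = 1674.0000 rpm, dir flips to +; running = +1674.0000
Stage 3 [18T→29T]: ω = 1674.0000×18/29 = 1039.0345 rpm, dir flips to −; running = −1039.0345
Stage 4 [31T→83T]: ω = 1039.0345×31/83 = 388.0731 rpm, dir flips to +; running = +388.0731

+388.0731 rpm (same as input, |ω| = 388.0731 rpm)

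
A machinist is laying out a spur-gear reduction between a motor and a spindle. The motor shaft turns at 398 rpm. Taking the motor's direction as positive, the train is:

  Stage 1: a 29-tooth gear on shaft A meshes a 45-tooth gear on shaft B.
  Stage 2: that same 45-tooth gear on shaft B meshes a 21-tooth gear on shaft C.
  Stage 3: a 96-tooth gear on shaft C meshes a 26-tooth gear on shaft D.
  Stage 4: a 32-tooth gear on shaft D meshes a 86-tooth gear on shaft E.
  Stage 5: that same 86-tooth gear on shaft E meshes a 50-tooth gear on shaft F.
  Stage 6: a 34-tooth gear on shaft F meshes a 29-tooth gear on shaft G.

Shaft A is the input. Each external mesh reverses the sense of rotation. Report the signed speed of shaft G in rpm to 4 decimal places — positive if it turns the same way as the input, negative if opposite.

+1522.7218 rpm (same as input, |ω| = 1522.7218 rpm)

Stage 1 [29T→45T]: ω = 398.0000×29/45 = 256.4889 rpm, dir flips to −; running = −256.4889
Stage 2 [45T→21T]: ω = 256.4889×45/21 = 549.6190 rpm, dir flips to +; running = +549.6190
Stage 3 [96T→26T]: ω = 549.6190×96/26 = 2029.3626 rpm, dir flips to −; running = −2029.3626
Stage 4 [32T→86T]: ω = 2029.3626×32/86 = 755.1117 rpm, dir flips to +; running = +755.1117
Stage 5 [86T→50T]: ω = 755.1117×86/50 = 1298.7921 rpm, dir flips to −; running = −1298.7921
Stage 6 [34T→29T]: ω = 1298.7921×34/29 = 1522.7218 rpm, dir flips to +; running = +1522.7218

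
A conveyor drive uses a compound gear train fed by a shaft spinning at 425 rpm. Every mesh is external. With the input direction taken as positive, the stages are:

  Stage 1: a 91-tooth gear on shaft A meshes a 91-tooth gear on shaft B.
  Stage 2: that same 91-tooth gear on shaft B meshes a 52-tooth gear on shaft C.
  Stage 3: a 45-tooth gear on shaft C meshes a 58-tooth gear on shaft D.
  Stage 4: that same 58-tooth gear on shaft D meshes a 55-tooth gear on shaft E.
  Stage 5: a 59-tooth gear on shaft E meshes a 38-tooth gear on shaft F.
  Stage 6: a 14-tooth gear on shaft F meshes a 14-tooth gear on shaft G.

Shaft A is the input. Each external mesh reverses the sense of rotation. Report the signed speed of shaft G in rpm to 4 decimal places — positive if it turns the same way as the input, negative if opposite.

+944.8116 rpm (same as input, |ω| = 944.8116 rpm)

Stage 1 [91T→91T]: ω = 425.0000×91/91 = 425.0000 rpm, dir flips to −; running = −425.0000
Stage 2 [91T→52T]: ω = 425.0000×91/52 = 743.7500 rpm, dir flips to +; running = +743.7500
Stage 3 [45T→58T]: ω = 743.7500×45/58 = 577.0474 rpm, dir flips to −; running = −577.0474
Stage 4 [58T→55T]: ω = 577.0474×58/55 = 608.5227 rpm, dir flips to +; running = +608.5227
Stage 5 [59T→38T]: ω = 608.5227×59/38 = 944.8116 rpm, dir flips to −; running = −944.8116
Stage 6 [14T→14T]: ω = 944.8116×14/14 = 944.8116 rpm, dir flips to +; running = +944.8116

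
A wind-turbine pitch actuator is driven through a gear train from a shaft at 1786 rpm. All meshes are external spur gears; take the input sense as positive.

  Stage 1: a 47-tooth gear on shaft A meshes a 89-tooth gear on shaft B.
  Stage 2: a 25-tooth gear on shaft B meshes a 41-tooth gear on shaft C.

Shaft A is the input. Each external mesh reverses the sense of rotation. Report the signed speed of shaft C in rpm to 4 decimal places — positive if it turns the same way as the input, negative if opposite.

Stage 1 [47T→89T]: ω = 1786.0000×47/89 = 943.1685 rpm, dir flips to −; running = −943.1685
Stage 2 [25T→41T]: ω = 943.1685×25/41 = 575.1028 rpm, dir flips to +; running = +575.1028

+575.1028 rpm (same as input, |ω| = 575.1028 rpm)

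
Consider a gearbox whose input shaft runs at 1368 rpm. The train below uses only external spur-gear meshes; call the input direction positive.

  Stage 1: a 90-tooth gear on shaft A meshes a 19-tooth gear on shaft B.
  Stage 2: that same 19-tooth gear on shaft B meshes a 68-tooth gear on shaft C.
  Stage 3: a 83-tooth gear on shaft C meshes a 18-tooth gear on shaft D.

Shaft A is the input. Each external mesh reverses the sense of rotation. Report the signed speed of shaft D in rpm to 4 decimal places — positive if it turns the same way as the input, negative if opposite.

Stage 1 [90T→19T]: ω = 1368.0000×90/19 = 6480.0000 rpm, dir flips to −; running = −6480.0000
Stage 2 [19T→68T]: ω = 6480.0000×19/68 = 1810.5882 rpm, dir flips to +; running = +1810.5882
Stage 3 [83T→18T]: ω = 1810.5882×83/18 = 8348.8235 rpm, dir flips to −; running = −8348.8235

-8348.8235 rpm (opposite to input, |ω| = 8348.8235 rpm)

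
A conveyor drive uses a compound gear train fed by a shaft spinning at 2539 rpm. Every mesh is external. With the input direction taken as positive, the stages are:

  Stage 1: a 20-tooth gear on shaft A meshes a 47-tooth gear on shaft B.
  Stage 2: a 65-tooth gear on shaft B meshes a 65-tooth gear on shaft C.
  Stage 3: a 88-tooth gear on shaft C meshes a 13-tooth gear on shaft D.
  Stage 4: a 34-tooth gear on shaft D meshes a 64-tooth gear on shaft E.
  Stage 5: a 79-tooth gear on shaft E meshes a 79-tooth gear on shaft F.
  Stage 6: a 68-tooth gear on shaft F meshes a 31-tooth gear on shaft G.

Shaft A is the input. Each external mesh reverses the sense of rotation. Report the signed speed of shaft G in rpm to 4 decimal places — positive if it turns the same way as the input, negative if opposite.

Stage 1 [20T→47T]: ω = 2539.0000×20/47 = 1080.4255 rpm, dir flips to −; running = −1080.4255
Stage 2 [65T→65T]: ω = 1080.4255×65/65 = 1080.4255 rpm, dir flips to +; running = +1080.4255
Stage 3 [88T→13T]: ω = 1080.4255×88/13 = 7313.6498 rpm, dir flips to −; running = −7313.6498
Stage 4 [34T→64T]: ω = 7313.6498×34/64 = 3885.3764 rpm, dir flips to +; running = +3885.3764
Stage 5 [79T→79T]: ω = 3885.3764×79/79 = 3885.3764 rpm, dir flips to −; running = −3885.3764
Stage 6 [68T→31T]: ω = 3885.3764×68/31 = 8522.7612 rpm, dir flips to +; running = +8522.7612

+8522.7612 rpm (same as input, |ω| = 8522.7612 rpm)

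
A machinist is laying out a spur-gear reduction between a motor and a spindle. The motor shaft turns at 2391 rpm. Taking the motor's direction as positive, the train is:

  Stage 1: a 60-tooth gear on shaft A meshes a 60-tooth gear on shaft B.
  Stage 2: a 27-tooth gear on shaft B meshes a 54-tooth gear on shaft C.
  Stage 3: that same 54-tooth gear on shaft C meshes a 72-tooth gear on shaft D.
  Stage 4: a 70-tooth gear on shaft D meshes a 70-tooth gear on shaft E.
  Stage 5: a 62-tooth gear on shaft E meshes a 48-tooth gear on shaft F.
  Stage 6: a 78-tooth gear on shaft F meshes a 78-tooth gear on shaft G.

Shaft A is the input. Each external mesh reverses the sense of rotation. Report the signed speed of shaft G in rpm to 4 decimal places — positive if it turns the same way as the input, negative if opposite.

+1158.1406 rpm (same as input, |ω| = 1158.1406 rpm)

Stage 1 [60T→60T]: ω = 2391.0000×60/60 = 2391.0000 rpm, dir flips to −; running = −2391.0000
Stage 2 [27T→54T]: ω = 2391.0000×27/54 = 1195.5000 rpm, dir flips to +; running = +1195.5000
Stage 3 [54T→72T]: ω = 1195.5000×54/72 = 896.6250 rpm, dir flips to −; running = −896.6250
Stage 4 [70T→70T]: ω = 896.6250×70/70 = 896.6250 rpm, dir flips to +; running = +896.6250
Stage 5 [62T→48T]: ω = 896.6250×62/48 = 1158.1406 rpm, dir flips to −; running = −1158.1406
Stage 6 [78T→78T]: ω = 1158.1406×78/78 = 1158.1406 rpm, dir flips to +; running = +1158.1406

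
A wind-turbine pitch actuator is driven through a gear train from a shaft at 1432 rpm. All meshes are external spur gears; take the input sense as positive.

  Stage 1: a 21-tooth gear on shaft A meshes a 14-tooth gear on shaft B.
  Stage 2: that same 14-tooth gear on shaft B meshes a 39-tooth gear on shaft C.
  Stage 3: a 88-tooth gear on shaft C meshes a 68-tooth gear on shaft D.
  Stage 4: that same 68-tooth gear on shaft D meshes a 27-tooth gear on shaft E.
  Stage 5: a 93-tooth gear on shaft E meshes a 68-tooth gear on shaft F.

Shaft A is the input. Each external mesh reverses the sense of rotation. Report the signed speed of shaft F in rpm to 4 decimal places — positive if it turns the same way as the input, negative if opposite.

-3437.0880 rpm (opposite to input, |ω| = 3437.0880 rpm)

Stage 1 [21T→14T]: ω = 1432.0000×21/14 = 2148.0000 rpm, dir flips to −; running = −2148.0000
Stage 2 [14T→39T]: ω = 2148.0000×14/39 = 771.0769 rpm, dir flips to +; running = +771.0769
Stage 3 [88T→68T]: ω = 771.0769×88/68 = 997.8643 rpm, dir flips to −; running = −997.8643
Stage 4 [68T→27T]: ω = 997.8643×68/27 = 2513.1396 rpm, dir flips to +; running = +2513.1396
Stage 5 [93T→68T]: ω = 2513.1396×93/68 = 3437.0880 rpm, dir flips to −; running = −3437.0880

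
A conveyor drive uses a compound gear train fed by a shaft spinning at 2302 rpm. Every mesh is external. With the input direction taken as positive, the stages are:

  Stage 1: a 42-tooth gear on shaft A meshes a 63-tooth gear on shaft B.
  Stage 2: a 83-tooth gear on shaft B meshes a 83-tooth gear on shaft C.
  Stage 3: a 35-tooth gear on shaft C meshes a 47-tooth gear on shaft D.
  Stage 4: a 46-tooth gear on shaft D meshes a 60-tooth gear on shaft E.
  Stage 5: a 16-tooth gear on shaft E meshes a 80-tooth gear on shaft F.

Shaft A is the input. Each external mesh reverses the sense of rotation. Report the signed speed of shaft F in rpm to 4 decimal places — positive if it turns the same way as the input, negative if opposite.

-175.2350 rpm (opposite to input, |ω| = 175.2350 rpm)

Stage 1 [42T→63T]: ω = 2302.0000×42/63 = 1534.6667 rpm, dir flips to −; running = −1534.6667
Stage 2 [83T→83T]: ω = 1534.6667×83/83 = 1534.6667 rpm, dir flips to +; running = +1534.6667
Stage 3 [35T→47T]: ω = 1534.6667×35/47 = 1142.8369 rpm, dir flips to −; running = −1142.8369
Stage 4 [46T→60T]: ω = 1142.8369×46/60 = 876.1749 rpm, dir flips to +; running = +876.1749
Stage 5 [16T→80T]: ω = 876.1749×16/80 = 175.2350 rpm, dir flips to −; running = −175.2350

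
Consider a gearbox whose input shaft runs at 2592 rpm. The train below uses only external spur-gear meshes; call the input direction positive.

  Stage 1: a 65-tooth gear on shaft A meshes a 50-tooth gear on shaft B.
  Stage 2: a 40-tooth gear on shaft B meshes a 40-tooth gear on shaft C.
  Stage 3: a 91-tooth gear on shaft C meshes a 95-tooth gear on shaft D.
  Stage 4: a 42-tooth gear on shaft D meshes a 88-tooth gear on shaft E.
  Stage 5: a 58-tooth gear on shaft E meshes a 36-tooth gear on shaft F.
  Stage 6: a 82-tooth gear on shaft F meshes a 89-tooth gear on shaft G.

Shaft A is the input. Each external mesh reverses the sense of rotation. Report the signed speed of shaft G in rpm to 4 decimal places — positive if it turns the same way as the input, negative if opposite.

+2286.7153 rpm (same as input, |ω| = 2286.7153 rpm)

Stage 1 [65T→50T]: ω = 2592.0000×65/50 = 3369.6000 rpm, dir flips to −; running = −3369.6000
Stage 2 [40T→40T]: ω = 3369.6000×40/40 = 3369.6000 rpm, dir flips to +; running = +3369.6000
Stage 3 [91T→95T]: ω = 3369.6000×91/95 = 3227.7221 rpm, dir flips to −; running = −3227.7221
Stage 4 [42T→88T]: ω = 3227.7221×42/88 = 1540.5037 rpm, dir flips to +; running = +1540.5037
Stage 5 [58T→36T]: ω = 1540.5037×58/36 = 2481.9227 rpm, dir flips to −; running = −2481.9227
Stage 6 [82T→89T]: ω = 2481.9227×82/89 = 2286.7153 rpm, dir flips to +; running = +2286.7153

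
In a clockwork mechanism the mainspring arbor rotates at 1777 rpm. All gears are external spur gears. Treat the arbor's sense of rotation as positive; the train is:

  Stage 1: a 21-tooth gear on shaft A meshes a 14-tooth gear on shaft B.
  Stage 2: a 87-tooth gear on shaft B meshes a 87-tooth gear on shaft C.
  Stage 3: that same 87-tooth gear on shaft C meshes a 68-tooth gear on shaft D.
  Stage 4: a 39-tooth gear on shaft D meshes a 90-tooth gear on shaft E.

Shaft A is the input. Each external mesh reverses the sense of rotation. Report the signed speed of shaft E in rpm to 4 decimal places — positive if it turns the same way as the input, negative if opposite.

Stage 1 [21T→14T]: ω = 1777.0000×21/14 = 2665.5000 rpm, dir flips to −; running = −2665.5000
Stage 2 [87T→87T]: ω = 2665.5000×87/87 = 2665.5000 rpm, dir flips to +; running = +2665.5000
Stage 3 [87T→68T]: ω = 2665.5000×87/68 = 3410.2721 rpm, dir flips to −; running = −3410.2721
Stage 4 [39T→90T]: ω = 3410.2721×39/90 = 1477.7846 rpm, dir flips to +; running = +1477.7846

+1477.7846 rpm (same as input, |ω| = 1477.7846 rpm)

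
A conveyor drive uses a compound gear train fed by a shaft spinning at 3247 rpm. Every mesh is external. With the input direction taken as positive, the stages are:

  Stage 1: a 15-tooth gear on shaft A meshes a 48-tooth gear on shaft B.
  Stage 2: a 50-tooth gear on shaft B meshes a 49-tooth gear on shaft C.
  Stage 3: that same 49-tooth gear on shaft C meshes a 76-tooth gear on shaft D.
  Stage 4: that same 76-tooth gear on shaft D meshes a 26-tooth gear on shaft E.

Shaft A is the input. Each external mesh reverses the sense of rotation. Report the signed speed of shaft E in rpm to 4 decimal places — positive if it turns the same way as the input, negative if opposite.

+1951.3221 rpm (same as input, |ω| = 1951.3221 rpm)

Stage 1 [15T→48T]: ω = 3247.0000×15/48 = 1014.6875 rpm, dir flips to −; running = −1014.6875
Stage 2 [50T→49T]: ω = 1014.6875×50/49 = 1035.3954 rpm, dir flips to +; running = +1035.3954
Stage 3 [49T→76T]: ω = 1035.3954×49/76 = 667.5576 rpm, dir flips to −; running = −667.5576
Stage 4 [76T→26T]: ω = 667.5576×76/26 = 1951.3221 rpm, dir flips to +; running = +1951.3221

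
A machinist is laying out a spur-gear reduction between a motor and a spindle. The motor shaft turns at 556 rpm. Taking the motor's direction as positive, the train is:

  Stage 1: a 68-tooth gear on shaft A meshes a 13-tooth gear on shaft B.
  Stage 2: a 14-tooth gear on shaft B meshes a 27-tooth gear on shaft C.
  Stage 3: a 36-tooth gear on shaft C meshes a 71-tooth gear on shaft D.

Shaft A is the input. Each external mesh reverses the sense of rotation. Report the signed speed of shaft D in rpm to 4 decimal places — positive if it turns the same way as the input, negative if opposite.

Stage 1 [68T→13T]: ω = 556.0000×68/13 = 2908.3077 rpm, dir flips to −; running = −2908.3077
Stage 2 [14T→27T]: ω = 2908.3077×14/27 = 1508.0114 rpm, dir flips to +; running = +1508.0114
Stage 3 [36T→71T]: ω = 1508.0114×36/71 = 764.6255 rpm, dir flips to −; running = −764.6255

-764.6255 rpm (opposite to input, |ω| = 764.6255 rpm)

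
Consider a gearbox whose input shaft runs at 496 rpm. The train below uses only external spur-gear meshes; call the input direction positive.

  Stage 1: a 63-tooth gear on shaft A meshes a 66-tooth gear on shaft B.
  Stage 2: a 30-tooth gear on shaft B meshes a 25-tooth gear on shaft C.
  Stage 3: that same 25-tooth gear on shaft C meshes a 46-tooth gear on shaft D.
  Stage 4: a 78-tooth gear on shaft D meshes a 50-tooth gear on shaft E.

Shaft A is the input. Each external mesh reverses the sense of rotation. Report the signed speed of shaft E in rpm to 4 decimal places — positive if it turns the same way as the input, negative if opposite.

+481.6885 rpm (same as input, |ω| = 481.6885 rpm)

Stage 1 [63T→66T]: ω = 496.0000×63/66 = 473.4545 rpm, dir flips to −; running = −473.4545
Stage 2 [30T→25T]: ω = 473.4545×30/25 = 568.1455 rpm, dir flips to +; running = +568.1455
Stage 3 [25T→46T]: ω = 568.1455×25/46 = 308.7747 rpm, dir flips to −; running = −308.7747
Stage 4 [78T→50T]: ω = 308.7747×78/50 = 481.6885 rpm, dir flips to +; running = +481.6885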